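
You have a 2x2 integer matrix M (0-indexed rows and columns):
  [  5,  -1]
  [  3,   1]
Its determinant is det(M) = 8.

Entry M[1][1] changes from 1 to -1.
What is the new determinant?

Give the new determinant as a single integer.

Answer: -2

Derivation:
det is linear in row 1: changing M[1][1] by delta changes det by delta * cofactor(1,1).
Cofactor C_11 = (-1)^(1+1) * minor(1,1) = 5
Entry delta = -1 - 1 = -2
Det delta = -2 * 5 = -10
New det = 8 + -10 = -2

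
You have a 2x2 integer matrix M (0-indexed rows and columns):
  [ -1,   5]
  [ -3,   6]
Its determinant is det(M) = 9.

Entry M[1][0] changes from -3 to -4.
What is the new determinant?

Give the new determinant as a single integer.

Answer: 14

Derivation:
det is linear in row 1: changing M[1][0] by delta changes det by delta * cofactor(1,0).
Cofactor C_10 = (-1)^(1+0) * minor(1,0) = -5
Entry delta = -4 - -3 = -1
Det delta = -1 * -5 = 5
New det = 9 + 5 = 14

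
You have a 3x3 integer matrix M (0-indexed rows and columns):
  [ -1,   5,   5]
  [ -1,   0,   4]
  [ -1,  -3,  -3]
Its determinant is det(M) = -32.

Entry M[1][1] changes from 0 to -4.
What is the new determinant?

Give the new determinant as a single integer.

Answer: -64

Derivation:
det is linear in row 1: changing M[1][1] by delta changes det by delta * cofactor(1,1).
Cofactor C_11 = (-1)^(1+1) * minor(1,1) = 8
Entry delta = -4 - 0 = -4
Det delta = -4 * 8 = -32
New det = -32 + -32 = -64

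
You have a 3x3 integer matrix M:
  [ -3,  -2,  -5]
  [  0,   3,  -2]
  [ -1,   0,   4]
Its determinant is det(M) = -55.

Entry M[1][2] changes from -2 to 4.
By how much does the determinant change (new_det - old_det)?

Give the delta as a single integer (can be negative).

Cofactor C_12 = 2
Entry delta = 4 - -2 = 6
Det delta = entry_delta * cofactor = 6 * 2 = 12

Answer: 12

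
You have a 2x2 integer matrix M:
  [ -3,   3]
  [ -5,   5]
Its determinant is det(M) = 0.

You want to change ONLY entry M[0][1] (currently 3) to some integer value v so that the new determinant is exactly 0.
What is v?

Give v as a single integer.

det is linear in entry M[0][1]: det = old_det + (v - 3) * C_01
Cofactor C_01 = 5
Want det = 0: 0 + (v - 3) * 5 = 0
  (v - 3) = 0 / 5 = 0
  v = 3 + (0) = 3

Answer: 3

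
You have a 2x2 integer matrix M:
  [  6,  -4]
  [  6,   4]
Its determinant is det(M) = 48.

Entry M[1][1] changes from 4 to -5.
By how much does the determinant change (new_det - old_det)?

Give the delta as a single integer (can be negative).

Answer: -54

Derivation:
Cofactor C_11 = 6
Entry delta = -5 - 4 = -9
Det delta = entry_delta * cofactor = -9 * 6 = -54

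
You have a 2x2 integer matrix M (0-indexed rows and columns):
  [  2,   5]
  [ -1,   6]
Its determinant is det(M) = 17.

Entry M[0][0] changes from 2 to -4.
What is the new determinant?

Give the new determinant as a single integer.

Answer: -19

Derivation:
det is linear in row 0: changing M[0][0] by delta changes det by delta * cofactor(0,0).
Cofactor C_00 = (-1)^(0+0) * minor(0,0) = 6
Entry delta = -4 - 2 = -6
Det delta = -6 * 6 = -36
New det = 17 + -36 = -19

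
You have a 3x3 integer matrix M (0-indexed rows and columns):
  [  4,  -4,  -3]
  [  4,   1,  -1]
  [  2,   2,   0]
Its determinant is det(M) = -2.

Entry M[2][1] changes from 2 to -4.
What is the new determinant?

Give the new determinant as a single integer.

det is linear in row 2: changing M[2][1] by delta changes det by delta * cofactor(2,1).
Cofactor C_21 = (-1)^(2+1) * minor(2,1) = -8
Entry delta = -4 - 2 = -6
Det delta = -6 * -8 = 48
New det = -2 + 48 = 46

Answer: 46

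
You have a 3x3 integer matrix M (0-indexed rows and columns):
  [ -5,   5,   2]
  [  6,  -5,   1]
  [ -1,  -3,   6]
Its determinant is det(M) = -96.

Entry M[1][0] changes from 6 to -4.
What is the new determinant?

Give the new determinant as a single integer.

det is linear in row 1: changing M[1][0] by delta changes det by delta * cofactor(1,0).
Cofactor C_10 = (-1)^(1+0) * minor(1,0) = -36
Entry delta = -4 - 6 = -10
Det delta = -10 * -36 = 360
New det = -96 + 360 = 264

Answer: 264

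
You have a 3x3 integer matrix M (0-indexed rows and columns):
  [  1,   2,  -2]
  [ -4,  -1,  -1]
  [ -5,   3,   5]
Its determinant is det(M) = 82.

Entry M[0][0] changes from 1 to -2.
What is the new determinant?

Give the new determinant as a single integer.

det is linear in row 0: changing M[0][0] by delta changes det by delta * cofactor(0,0).
Cofactor C_00 = (-1)^(0+0) * minor(0,0) = -2
Entry delta = -2 - 1 = -3
Det delta = -3 * -2 = 6
New det = 82 + 6 = 88

Answer: 88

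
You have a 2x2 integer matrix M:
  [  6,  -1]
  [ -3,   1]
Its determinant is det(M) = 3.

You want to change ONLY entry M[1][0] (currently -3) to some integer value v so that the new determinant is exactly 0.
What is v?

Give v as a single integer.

det is linear in entry M[1][0]: det = old_det + (v - -3) * C_10
Cofactor C_10 = 1
Want det = 0: 3 + (v - -3) * 1 = 0
  (v - -3) = -3 / 1 = -3
  v = -3 + (-3) = -6

Answer: -6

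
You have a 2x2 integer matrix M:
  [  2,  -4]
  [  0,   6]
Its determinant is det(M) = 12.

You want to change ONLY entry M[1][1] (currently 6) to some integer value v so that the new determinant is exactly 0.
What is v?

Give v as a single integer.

Answer: 0

Derivation:
det is linear in entry M[1][1]: det = old_det + (v - 6) * C_11
Cofactor C_11 = 2
Want det = 0: 12 + (v - 6) * 2 = 0
  (v - 6) = -12 / 2 = -6
  v = 6 + (-6) = 0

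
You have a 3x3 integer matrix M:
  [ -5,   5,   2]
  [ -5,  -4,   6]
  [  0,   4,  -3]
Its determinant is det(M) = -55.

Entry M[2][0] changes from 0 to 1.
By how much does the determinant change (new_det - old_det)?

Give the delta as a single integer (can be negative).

Cofactor C_20 = 38
Entry delta = 1 - 0 = 1
Det delta = entry_delta * cofactor = 1 * 38 = 38

Answer: 38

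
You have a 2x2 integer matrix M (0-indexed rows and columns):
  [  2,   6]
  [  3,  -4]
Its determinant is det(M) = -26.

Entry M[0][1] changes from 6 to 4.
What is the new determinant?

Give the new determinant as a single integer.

Answer: -20

Derivation:
det is linear in row 0: changing M[0][1] by delta changes det by delta * cofactor(0,1).
Cofactor C_01 = (-1)^(0+1) * minor(0,1) = -3
Entry delta = 4 - 6 = -2
Det delta = -2 * -3 = 6
New det = -26 + 6 = -20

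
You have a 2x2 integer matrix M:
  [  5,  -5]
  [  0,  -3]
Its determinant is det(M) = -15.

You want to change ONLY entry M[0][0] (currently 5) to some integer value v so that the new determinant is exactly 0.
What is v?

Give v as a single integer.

Answer: 0

Derivation:
det is linear in entry M[0][0]: det = old_det + (v - 5) * C_00
Cofactor C_00 = -3
Want det = 0: -15 + (v - 5) * -3 = 0
  (v - 5) = 15 / -3 = -5
  v = 5 + (-5) = 0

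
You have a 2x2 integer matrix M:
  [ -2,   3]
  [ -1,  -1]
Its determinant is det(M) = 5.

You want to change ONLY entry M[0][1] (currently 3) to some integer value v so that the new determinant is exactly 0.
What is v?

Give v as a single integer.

det is linear in entry M[0][1]: det = old_det + (v - 3) * C_01
Cofactor C_01 = 1
Want det = 0: 5 + (v - 3) * 1 = 0
  (v - 3) = -5 / 1 = -5
  v = 3 + (-5) = -2

Answer: -2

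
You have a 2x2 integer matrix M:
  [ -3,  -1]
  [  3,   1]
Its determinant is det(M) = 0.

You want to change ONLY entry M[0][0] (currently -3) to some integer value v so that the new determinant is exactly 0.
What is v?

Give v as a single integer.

Answer: -3

Derivation:
det is linear in entry M[0][0]: det = old_det + (v - -3) * C_00
Cofactor C_00 = 1
Want det = 0: 0 + (v - -3) * 1 = 0
  (v - -3) = 0 / 1 = 0
  v = -3 + (0) = -3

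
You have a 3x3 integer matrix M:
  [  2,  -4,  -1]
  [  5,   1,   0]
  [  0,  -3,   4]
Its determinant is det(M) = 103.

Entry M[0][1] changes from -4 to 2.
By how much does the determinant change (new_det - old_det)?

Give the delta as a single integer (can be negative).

Cofactor C_01 = -20
Entry delta = 2 - -4 = 6
Det delta = entry_delta * cofactor = 6 * -20 = -120

Answer: -120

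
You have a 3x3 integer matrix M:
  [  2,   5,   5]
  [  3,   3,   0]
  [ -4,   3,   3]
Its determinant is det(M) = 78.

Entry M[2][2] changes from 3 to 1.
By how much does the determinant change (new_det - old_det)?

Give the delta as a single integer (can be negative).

Answer: 18

Derivation:
Cofactor C_22 = -9
Entry delta = 1 - 3 = -2
Det delta = entry_delta * cofactor = -2 * -9 = 18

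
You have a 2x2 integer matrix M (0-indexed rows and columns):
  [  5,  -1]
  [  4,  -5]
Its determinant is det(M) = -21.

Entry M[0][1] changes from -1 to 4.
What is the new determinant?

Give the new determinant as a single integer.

Answer: -41

Derivation:
det is linear in row 0: changing M[0][1] by delta changes det by delta * cofactor(0,1).
Cofactor C_01 = (-1)^(0+1) * minor(0,1) = -4
Entry delta = 4 - -1 = 5
Det delta = 5 * -4 = -20
New det = -21 + -20 = -41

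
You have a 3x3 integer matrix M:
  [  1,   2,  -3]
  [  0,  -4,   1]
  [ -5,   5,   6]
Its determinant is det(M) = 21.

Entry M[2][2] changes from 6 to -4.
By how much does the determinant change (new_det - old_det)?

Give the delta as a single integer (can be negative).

Cofactor C_22 = -4
Entry delta = -4 - 6 = -10
Det delta = entry_delta * cofactor = -10 * -4 = 40

Answer: 40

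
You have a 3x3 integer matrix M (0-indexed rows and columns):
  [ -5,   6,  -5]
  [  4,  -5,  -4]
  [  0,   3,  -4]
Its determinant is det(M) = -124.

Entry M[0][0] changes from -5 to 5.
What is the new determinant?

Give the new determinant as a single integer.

det is linear in row 0: changing M[0][0] by delta changes det by delta * cofactor(0,0).
Cofactor C_00 = (-1)^(0+0) * minor(0,0) = 32
Entry delta = 5 - -5 = 10
Det delta = 10 * 32 = 320
New det = -124 + 320 = 196

Answer: 196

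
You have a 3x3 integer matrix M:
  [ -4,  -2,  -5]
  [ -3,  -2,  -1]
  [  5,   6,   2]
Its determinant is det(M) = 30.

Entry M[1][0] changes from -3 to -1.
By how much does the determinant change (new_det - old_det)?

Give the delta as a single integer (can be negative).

Answer: -52

Derivation:
Cofactor C_10 = -26
Entry delta = -1 - -3 = 2
Det delta = entry_delta * cofactor = 2 * -26 = -52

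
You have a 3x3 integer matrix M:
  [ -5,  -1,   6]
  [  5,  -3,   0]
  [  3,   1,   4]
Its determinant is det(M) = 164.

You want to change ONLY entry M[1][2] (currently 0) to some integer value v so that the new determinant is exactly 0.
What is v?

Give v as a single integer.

Answer: -82

Derivation:
det is linear in entry M[1][2]: det = old_det + (v - 0) * C_12
Cofactor C_12 = 2
Want det = 0: 164 + (v - 0) * 2 = 0
  (v - 0) = -164 / 2 = -82
  v = 0 + (-82) = -82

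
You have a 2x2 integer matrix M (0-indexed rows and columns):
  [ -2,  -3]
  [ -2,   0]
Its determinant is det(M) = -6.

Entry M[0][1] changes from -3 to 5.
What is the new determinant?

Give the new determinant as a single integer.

Answer: 10

Derivation:
det is linear in row 0: changing M[0][1] by delta changes det by delta * cofactor(0,1).
Cofactor C_01 = (-1)^(0+1) * minor(0,1) = 2
Entry delta = 5 - -3 = 8
Det delta = 8 * 2 = 16
New det = -6 + 16 = 10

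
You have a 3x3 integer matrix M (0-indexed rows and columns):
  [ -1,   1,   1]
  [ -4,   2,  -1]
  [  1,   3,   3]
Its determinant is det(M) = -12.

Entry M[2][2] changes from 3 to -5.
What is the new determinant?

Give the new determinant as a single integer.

det is linear in row 2: changing M[2][2] by delta changes det by delta * cofactor(2,2).
Cofactor C_22 = (-1)^(2+2) * minor(2,2) = 2
Entry delta = -5 - 3 = -8
Det delta = -8 * 2 = -16
New det = -12 + -16 = -28

Answer: -28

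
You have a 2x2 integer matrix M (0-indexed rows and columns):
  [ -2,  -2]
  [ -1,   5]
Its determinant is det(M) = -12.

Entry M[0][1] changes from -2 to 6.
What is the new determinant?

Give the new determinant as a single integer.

Answer: -4

Derivation:
det is linear in row 0: changing M[0][1] by delta changes det by delta * cofactor(0,1).
Cofactor C_01 = (-1)^(0+1) * minor(0,1) = 1
Entry delta = 6 - -2 = 8
Det delta = 8 * 1 = 8
New det = -12 + 8 = -4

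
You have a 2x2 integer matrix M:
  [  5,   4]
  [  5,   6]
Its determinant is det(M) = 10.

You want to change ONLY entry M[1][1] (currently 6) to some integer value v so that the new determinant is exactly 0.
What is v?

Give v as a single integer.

Answer: 4

Derivation:
det is linear in entry M[1][1]: det = old_det + (v - 6) * C_11
Cofactor C_11 = 5
Want det = 0: 10 + (v - 6) * 5 = 0
  (v - 6) = -10 / 5 = -2
  v = 6 + (-2) = 4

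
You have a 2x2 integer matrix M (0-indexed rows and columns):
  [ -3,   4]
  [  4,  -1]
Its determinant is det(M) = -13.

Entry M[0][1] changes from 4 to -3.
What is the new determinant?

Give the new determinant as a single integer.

det is linear in row 0: changing M[0][1] by delta changes det by delta * cofactor(0,1).
Cofactor C_01 = (-1)^(0+1) * minor(0,1) = -4
Entry delta = -3 - 4 = -7
Det delta = -7 * -4 = 28
New det = -13 + 28 = 15

Answer: 15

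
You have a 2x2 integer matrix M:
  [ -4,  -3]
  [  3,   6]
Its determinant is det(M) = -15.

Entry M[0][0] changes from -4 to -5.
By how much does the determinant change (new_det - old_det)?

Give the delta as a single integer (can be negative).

Cofactor C_00 = 6
Entry delta = -5 - -4 = -1
Det delta = entry_delta * cofactor = -1 * 6 = -6

Answer: -6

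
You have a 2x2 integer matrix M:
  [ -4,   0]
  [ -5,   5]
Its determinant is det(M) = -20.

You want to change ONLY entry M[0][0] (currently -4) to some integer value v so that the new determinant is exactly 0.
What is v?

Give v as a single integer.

det is linear in entry M[0][0]: det = old_det + (v - -4) * C_00
Cofactor C_00 = 5
Want det = 0: -20 + (v - -4) * 5 = 0
  (v - -4) = 20 / 5 = 4
  v = -4 + (4) = 0

Answer: 0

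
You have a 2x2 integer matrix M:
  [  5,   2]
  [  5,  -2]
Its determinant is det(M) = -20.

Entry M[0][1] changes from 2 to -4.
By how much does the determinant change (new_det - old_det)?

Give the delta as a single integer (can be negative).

Cofactor C_01 = -5
Entry delta = -4 - 2 = -6
Det delta = entry_delta * cofactor = -6 * -5 = 30

Answer: 30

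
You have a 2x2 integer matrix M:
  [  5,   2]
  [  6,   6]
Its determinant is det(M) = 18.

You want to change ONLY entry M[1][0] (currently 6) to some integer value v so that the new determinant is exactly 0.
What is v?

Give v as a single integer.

Answer: 15

Derivation:
det is linear in entry M[1][0]: det = old_det + (v - 6) * C_10
Cofactor C_10 = -2
Want det = 0: 18 + (v - 6) * -2 = 0
  (v - 6) = -18 / -2 = 9
  v = 6 + (9) = 15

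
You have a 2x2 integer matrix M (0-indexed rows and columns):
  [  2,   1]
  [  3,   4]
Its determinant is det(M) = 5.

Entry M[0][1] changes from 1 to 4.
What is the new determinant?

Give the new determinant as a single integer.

Answer: -4

Derivation:
det is linear in row 0: changing M[0][1] by delta changes det by delta * cofactor(0,1).
Cofactor C_01 = (-1)^(0+1) * minor(0,1) = -3
Entry delta = 4 - 1 = 3
Det delta = 3 * -3 = -9
New det = 5 + -9 = -4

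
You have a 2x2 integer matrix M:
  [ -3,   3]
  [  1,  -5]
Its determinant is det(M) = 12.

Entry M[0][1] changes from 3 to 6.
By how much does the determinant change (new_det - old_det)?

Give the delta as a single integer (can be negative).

Answer: -3

Derivation:
Cofactor C_01 = -1
Entry delta = 6 - 3 = 3
Det delta = entry_delta * cofactor = 3 * -1 = -3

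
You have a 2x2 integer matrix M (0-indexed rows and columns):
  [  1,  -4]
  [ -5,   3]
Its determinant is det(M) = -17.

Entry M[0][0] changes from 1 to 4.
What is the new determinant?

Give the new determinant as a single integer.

det is linear in row 0: changing M[0][0] by delta changes det by delta * cofactor(0,0).
Cofactor C_00 = (-1)^(0+0) * minor(0,0) = 3
Entry delta = 4 - 1 = 3
Det delta = 3 * 3 = 9
New det = -17 + 9 = -8

Answer: -8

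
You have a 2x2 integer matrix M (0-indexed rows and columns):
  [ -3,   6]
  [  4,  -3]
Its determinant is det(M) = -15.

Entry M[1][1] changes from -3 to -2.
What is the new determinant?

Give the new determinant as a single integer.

det is linear in row 1: changing M[1][1] by delta changes det by delta * cofactor(1,1).
Cofactor C_11 = (-1)^(1+1) * minor(1,1) = -3
Entry delta = -2 - -3 = 1
Det delta = 1 * -3 = -3
New det = -15 + -3 = -18

Answer: -18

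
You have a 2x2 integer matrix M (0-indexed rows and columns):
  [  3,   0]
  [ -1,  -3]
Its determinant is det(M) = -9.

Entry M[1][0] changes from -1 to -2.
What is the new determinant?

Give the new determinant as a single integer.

det is linear in row 1: changing M[1][0] by delta changes det by delta * cofactor(1,0).
Cofactor C_10 = (-1)^(1+0) * minor(1,0) = 0
Entry delta = -2 - -1 = -1
Det delta = -1 * 0 = 0
New det = -9 + 0 = -9

Answer: -9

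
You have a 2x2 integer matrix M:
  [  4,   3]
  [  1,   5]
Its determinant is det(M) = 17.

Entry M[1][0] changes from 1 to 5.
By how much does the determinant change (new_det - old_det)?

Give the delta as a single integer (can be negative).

Answer: -12

Derivation:
Cofactor C_10 = -3
Entry delta = 5 - 1 = 4
Det delta = entry_delta * cofactor = 4 * -3 = -12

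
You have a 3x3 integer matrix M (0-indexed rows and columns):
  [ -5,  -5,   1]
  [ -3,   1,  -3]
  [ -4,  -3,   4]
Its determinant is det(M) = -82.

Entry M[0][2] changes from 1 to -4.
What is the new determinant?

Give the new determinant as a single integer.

Answer: -147

Derivation:
det is linear in row 0: changing M[0][2] by delta changes det by delta * cofactor(0,2).
Cofactor C_02 = (-1)^(0+2) * minor(0,2) = 13
Entry delta = -4 - 1 = -5
Det delta = -5 * 13 = -65
New det = -82 + -65 = -147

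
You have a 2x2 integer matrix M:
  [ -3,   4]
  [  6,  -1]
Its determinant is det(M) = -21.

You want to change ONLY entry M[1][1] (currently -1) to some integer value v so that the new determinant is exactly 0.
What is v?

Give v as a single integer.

det is linear in entry M[1][1]: det = old_det + (v - -1) * C_11
Cofactor C_11 = -3
Want det = 0: -21 + (v - -1) * -3 = 0
  (v - -1) = 21 / -3 = -7
  v = -1 + (-7) = -8

Answer: -8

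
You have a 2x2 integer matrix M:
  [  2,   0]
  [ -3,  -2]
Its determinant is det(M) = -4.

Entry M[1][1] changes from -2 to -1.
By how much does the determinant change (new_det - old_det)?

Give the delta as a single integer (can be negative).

Answer: 2

Derivation:
Cofactor C_11 = 2
Entry delta = -1 - -2 = 1
Det delta = entry_delta * cofactor = 1 * 2 = 2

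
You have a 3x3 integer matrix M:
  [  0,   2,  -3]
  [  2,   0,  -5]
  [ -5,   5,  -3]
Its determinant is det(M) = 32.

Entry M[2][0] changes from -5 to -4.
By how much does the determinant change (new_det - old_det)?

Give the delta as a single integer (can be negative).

Answer: -10

Derivation:
Cofactor C_20 = -10
Entry delta = -4 - -5 = 1
Det delta = entry_delta * cofactor = 1 * -10 = -10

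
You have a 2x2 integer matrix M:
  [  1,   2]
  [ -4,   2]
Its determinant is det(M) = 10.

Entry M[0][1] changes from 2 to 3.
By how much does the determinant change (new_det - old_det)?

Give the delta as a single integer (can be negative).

Cofactor C_01 = 4
Entry delta = 3 - 2 = 1
Det delta = entry_delta * cofactor = 1 * 4 = 4

Answer: 4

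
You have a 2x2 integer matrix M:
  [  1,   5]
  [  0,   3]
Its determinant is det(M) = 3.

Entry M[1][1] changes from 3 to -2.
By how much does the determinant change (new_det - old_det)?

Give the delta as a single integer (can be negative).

Cofactor C_11 = 1
Entry delta = -2 - 3 = -5
Det delta = entry_delta * cofactor = -5 * 1 = -5

Answer: -5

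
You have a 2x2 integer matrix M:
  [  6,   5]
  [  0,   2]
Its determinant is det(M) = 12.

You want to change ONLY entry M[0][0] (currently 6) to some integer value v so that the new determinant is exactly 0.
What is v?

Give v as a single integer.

Answer: 0

Derivation:
det is linear in entry M[0][0]: det = old_det + (v - 6) * C_00
Cofactor C_00 = 2
Want det = 0: 12 + (v - 6) * 2 = 0
  (v - 6) = -12 / 2 = -6
  v = 6 + (-6) = 0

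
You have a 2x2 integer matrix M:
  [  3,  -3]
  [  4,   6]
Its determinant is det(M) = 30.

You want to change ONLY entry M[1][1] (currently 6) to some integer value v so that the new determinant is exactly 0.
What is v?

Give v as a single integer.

det is linear in entry M[1][1]: det = old_det + (v - 6) * C_11
Cofactor C_11 = 3
Want det = 0: 30 + (v - 6) * 3 = 0
  (v - 6) = -30 / 3 = -10
  v = 6 + (-10) = -4

Answer: -4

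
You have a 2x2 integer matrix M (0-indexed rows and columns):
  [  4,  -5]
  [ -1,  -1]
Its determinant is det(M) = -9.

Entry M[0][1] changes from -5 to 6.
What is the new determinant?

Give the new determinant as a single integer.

det is linear in row 0: changing M[0][1] by delta changes det by delta * cofactor(0,1).
Cofactor C_01 = (-1)^(0+1) * minor(0,1) = 1
Entry delta = 6 - -5 = 11
Det delta = 11 * 1 = 11
New det = -9 + 11 = 2

Answer: 2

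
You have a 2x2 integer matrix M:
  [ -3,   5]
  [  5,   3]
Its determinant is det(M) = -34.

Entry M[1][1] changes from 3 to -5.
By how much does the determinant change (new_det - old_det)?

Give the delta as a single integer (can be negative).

Answer: 24

Derivation:
Cofactor C_11 = -3
Entry delta = -5 - 3 = -8
Det delta = entry_delta * cofactor = -8 * -3 = 24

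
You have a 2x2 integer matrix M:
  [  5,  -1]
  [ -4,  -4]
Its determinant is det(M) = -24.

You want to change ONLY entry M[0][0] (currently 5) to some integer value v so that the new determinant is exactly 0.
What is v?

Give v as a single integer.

det is linear in entry M[0][0]: det = old_det + (v - 5) * C_00
Cofactor C_00 = -4
Want det = 0: -24 + (v - 5) * -4 = 0
  (v - 5) = 24 / -4 = -6
  v = 5 + (-6) = -1

Answer: -1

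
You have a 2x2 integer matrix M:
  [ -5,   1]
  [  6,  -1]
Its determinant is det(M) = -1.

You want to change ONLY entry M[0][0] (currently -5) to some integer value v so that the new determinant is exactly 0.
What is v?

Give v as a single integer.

det is linear in entry M[0][0]: det = old_det + (v - -5) * C_00
Cofactor C_00 = -1
Want det = 0: -1 + (v - -5) * -1 = 0
  (v - -5) = 1 / -1 = -1
  v = -5 + (-1) = -6

Answer: -6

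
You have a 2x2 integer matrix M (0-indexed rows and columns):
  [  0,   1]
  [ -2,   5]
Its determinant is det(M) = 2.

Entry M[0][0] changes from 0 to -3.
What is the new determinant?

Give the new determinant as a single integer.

Answer: -13

Derivation:
det is linear in row 0: changing M[0][0] by delta changes det by delta * cofactor(0,0).
Cofactor C_00 = (-1)^(0+0) * minor(0,0) = 5
Entry delta = -3 - 0 = -3
Det delta = -3 * 5 = -15
New det = 2 + -15 = -13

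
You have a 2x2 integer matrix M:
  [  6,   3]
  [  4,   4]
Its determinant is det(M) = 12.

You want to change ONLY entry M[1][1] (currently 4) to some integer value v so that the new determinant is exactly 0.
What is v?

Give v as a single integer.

det is linear in entry M[1][1]: det = old_det + (v - 4) * C_11
Cofactor C_11 = 6
Want det = 0: 12 + (v - 4) * 6 = 0
  (v - 4) = -12 / 6 = -2
  v = 4 + (-2) = 2

Answer: 2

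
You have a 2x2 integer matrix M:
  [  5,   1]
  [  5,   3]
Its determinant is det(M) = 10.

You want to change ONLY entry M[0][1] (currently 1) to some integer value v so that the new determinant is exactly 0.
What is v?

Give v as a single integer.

Answer: 3

Derivation:
det is linear in entry M[0][1]: det = old_det + (v - 1) * C_01
Cofactor C_01 = -5
Want det = 0: 10 + (v - 1) * -5 = 0
  (v - 1) = -10 / -5 = 2
  v = 1 + (2) = 3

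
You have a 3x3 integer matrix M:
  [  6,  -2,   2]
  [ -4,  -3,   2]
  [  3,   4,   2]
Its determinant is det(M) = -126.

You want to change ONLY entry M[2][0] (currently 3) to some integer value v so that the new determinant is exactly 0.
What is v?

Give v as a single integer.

Answer: 66

Derivation:
det is linear in entry M[2][0]: det = old_det + (v - 3) * C_20
Cofactor C_20 = 2
Want det = 0: -126 + (v - 3) * 2 = 0
  (v - 3) = 126 / 2 = 63
  v = 3 + (63) = 66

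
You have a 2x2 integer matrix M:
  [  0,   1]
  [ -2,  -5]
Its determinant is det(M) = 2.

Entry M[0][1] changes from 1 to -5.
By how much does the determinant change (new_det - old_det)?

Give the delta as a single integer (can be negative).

Cofactor C_01 = 2
Entry delta = -5 - 1 = -6
Det delta = entry_delta * cofactor = -6 * 2 = -12

Answer: -12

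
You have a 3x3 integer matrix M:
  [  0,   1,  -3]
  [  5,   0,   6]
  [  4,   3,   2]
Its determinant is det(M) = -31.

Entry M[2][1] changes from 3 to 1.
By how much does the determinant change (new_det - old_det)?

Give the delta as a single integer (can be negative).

Cofactor C_21 = -15
Entry delta = 1 - 3 = -2
Det delta = entry_delta * cofactor = -2 * -15 = 30

Answer: 30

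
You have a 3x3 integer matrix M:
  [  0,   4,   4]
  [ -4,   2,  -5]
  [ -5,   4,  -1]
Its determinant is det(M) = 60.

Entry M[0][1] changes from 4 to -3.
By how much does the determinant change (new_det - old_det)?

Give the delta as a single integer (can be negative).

Cofactor C_01 = 21
Entry delta = -3 - 4 = -7
Det delta = entry_delta * cofactor = -7 * 21 = -147

Answer: -147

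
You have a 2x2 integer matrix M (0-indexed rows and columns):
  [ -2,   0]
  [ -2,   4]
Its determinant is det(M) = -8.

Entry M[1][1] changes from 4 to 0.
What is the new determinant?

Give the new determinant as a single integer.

det is linear in row 1: changing M[1][1] by delta changes det by delta * cofactor(1,1).
Cofactor C_11 = (-1)^(1+1) * minor(1,1) = -2
Entry delta = 0 - 4 = -4
Det delta = -4 * -2 = 8
New det = -8 + 8 = 0

Answer: 0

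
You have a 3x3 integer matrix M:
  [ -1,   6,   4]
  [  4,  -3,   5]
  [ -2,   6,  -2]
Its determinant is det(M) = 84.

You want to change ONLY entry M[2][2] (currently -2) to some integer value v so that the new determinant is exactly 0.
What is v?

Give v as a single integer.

det is linear in entry M[2][2]: det = old_det + (v - -2) * C_22
Cofactor C_22 = -21
Want det = 0: 84 + (v - -2) * -21 = 0
  (v - -2) = -84 / -21 = 4
  v = -2 + (4) = 2

Answer: 2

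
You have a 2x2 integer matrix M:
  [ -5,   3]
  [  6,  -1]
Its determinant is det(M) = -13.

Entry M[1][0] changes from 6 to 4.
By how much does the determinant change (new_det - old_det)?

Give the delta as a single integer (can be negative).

Cofactor C_10 = -3
Entry delta = 4 - 6 = -2
Det delta = entry_delta * cofactor = -2 * -3 = 6

Answer: 6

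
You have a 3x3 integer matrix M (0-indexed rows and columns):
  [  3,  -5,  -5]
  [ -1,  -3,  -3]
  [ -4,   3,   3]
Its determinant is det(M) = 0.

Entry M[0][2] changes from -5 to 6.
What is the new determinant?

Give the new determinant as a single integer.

Answer: -165

Derivation:
det is linear in row 0: changing M[0][2] by delta changes det by delta * cofactor(0,2).
Cofactor C_02 = (-1)^(0+2) * minor(0,2) = -15
Entry delta = 6 - -5 = 11
Det delta = 11 * -15 = -165
New det = 0 + -165 = -165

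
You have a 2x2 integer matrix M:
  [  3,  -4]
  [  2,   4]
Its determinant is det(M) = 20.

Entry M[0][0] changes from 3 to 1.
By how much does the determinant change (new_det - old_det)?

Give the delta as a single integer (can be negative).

Cofactor C_00 = 4
Entry delta = 1 - 3 = -2
Det delta = entry_delta * cofactor = -2 * 4 = -8

Answer: -8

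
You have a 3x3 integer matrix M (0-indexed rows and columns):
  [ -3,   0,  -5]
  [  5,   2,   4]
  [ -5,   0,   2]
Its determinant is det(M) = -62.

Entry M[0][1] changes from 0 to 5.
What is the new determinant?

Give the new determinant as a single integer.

det is linear in row 0: changing M[0][1] by delta changes det by delta * cofactor(0,1).
Cofactor C_01 = (-1)^(0+1) * minor(0,1) = -30
Entry delta = 5 - 0 = 5
Det delta = 5 * -30 = -150
New det = -62 + -150 = -212

Answer: -212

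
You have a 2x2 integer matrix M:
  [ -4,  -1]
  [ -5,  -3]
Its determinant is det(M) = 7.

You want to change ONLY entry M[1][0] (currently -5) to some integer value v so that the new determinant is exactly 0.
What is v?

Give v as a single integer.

det is linear in entry M[1][0]: det = old_det + (v - -5) * C_10
Cofactor C_10 = 1
Want det = 0: 7 + (v - -5) * 1 = 0
  (v - -5) = -7 / 1 = -7
  v = -5 + (-7) = -12

Answer: -12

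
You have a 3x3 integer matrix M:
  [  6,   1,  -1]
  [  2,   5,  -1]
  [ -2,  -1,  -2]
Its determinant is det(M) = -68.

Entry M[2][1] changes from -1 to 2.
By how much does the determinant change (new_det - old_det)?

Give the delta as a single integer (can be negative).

Answer: 12

Derivation:
Cofactor C_21 = 4
Entry delta = 2 - -1 = 3
Det delta = entry_delta * cofactor = 3 * 4 = 12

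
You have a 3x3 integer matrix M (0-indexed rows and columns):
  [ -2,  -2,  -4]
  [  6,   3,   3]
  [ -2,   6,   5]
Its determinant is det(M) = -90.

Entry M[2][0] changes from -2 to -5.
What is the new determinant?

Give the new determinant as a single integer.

Answer: -108

Derivation:
det is linear in row 2: changing M[2][0] by delta changes det by delta * cofactor(2,0).
Cofactor C_20 = (-1)^(2+0) * minor(2,0) = 6
Entry delta = -5 - -2 = -3
Det delta = -3 * 6 = -18
New det = -90 + -18 = -108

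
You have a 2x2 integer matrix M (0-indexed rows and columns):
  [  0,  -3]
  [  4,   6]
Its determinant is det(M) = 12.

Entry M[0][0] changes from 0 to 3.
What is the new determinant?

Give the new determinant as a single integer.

Answer: 30

Derivation:
det is linear in row 0: changing M[0][0] by delta changes det by delta * cofactor(0,0).
Cofactor C_00 = (-1)^(0+0) * minor(0,0) = 6
Entry delta = 3 - 0 = 3
Det delta = 3 * 6 = 18
New det = 12 + 18 = 30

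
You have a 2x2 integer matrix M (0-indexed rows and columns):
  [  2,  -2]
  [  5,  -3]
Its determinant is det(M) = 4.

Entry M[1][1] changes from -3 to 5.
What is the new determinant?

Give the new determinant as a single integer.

Answer: 20

Derivation:
det is linear in row 1: changing M[1][1] by delta changes det by delta * cofactor(1,1).
Cofactor C_11 = (-1)^(1+1) * minor(1,1) = 2
Entry delta = 5 - -3 = 8
Det delta = 8 * 2 = 16
New det = 4 + 16 = 20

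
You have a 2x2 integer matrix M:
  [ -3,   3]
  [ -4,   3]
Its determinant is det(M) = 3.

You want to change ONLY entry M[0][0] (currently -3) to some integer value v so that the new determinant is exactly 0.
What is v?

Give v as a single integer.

det is linear in entry M[0][0]: det = old_det + (v - -3) * C_00
Cofactor C_00 = 3
Want det = 0: 3 + (v - -3) * 3 = 0
  (v - -3) = -3 / 3 = -1
  v = -3 + (-1) = -4

Answer: -4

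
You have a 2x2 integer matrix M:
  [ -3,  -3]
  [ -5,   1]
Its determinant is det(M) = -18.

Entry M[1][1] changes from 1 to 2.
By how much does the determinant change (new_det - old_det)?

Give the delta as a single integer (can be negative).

Answer: -3

Derivation:
Cofactor C_11 = -3
Entry delta = 2 - 1 = 1
Det delta = entry_delta * cofactor = 1 * -3 = -3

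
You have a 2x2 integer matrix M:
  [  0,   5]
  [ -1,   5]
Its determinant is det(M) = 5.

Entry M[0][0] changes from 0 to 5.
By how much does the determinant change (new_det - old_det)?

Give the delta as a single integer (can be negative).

Answer: 25

Derivation:
Cofactor C_00 = 5
Entry delta = 5 - 0 = 5
Det delta = entry_delta * cofactor = 5 * 5 = 25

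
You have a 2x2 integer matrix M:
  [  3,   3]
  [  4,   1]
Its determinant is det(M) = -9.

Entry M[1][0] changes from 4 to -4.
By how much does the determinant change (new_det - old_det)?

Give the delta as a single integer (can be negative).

Answer: 24

Derivation:
Cofactor C_10 = -3
Entry delta = -4 - 4 = -8
Det delta = entry_delta * cofactor = -8 * -3 = 24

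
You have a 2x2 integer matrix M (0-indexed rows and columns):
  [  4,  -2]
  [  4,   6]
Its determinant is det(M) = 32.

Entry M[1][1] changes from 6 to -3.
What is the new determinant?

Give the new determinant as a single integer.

det is linear in row 1: changing M[1][1] by delta changes det by delta * cofactor(1,1).
Cofactor C_11 = (-1)^(1+1) * minor(1,1) = 4
Entry delta = -3 - 6 = -9
Det delta = -9 * 4 = -36
New det = 32 + -36 = -4

Answer: -4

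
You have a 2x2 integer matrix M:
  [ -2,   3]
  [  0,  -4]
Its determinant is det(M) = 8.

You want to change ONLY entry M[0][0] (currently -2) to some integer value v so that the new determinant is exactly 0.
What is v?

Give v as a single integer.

det is linear in entry M[0][0]: det = old_det + (v - -2) * C_00
Cofactor C_00 = -4
Want det = 0: 8 + (v - -2) * -4 = 0
  (v - -2) = -8 / -4 = 2
  v = -2 + (2) = 0

Answer: 0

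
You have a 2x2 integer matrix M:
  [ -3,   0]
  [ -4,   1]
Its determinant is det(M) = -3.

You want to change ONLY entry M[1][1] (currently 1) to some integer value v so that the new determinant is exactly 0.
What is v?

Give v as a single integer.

Answer: 0

Derivation:
det is linear in entry M[1][1]: det = old_det + (v - 1) * C_11
Cofactor C_11 = -3
Want det = 0: -3 + (v - 1) * -3 = 0
  (v - 1) = 3 / -3 = -1
  v = 1 + (-1) = 0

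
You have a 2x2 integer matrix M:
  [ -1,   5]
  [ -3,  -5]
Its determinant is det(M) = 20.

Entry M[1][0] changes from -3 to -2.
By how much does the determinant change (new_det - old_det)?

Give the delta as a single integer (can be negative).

Answer: -5

Derivation:
Cofactor C_10 = -5
Entry delta = -2 - -3 = 1
Det delta = entry_delta * cofactor = 1 * -5 = -5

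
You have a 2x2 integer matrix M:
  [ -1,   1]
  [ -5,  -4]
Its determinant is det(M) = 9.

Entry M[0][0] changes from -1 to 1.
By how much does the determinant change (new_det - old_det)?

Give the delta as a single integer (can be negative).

Answer: -8

Derivation:
Cofactor C_00 = -4
Entry delta = 1 - -1 = 2
Det delta = entry_delta * cofactor = 2 * -4 = -8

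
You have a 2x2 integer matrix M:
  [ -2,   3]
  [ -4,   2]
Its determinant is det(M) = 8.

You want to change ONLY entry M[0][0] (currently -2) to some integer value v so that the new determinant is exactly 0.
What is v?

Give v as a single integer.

Answer: -6

Derivation:
det is linear in entry M[0][0]: det = old_det + (v - -2) * C_00
Cofactor C_00 = 2
Want det = 0: 8 + (v - -2) * 2 = 0
  (v - -2) = -8 / 2 = -4
  v = -2 + (-4) = -6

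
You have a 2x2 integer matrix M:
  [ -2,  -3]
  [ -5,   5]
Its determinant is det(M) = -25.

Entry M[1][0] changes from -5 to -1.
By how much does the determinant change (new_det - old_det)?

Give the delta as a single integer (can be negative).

Cofactor C_10 = 3
Entry delta = -1 - -5 = 4
Det delta = entry_delta * cofactor = 4 * 3 = 12

Answer: 12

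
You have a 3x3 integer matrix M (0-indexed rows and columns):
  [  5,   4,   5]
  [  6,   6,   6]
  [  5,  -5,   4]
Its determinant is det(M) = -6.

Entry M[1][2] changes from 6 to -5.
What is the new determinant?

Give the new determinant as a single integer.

det is linear in row 1: changing M[1][2] by delta changes det by delta * cofactor(1,2).
Cofactor C_12 = (-1)^(1+2) * minor(1,2) = 45
Entry delta = -5 - 6 = -11
Det delta = -11 * 45 = -495
New det = -6 + -495 = -501

Answer: -501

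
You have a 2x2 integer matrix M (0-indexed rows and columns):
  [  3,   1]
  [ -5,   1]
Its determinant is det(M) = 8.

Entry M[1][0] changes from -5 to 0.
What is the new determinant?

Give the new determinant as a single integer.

Answer: 3

Derivation:
det is linear in row 1: changing M[1][0] by delta changes det by delta * cofactor(1,0).
Cofactor C_10 = (-1)^(1+0) * minor(1,0) = -1
Entry delta = 0 - -5 = 5
Det delta = 5 * -1 = -5
New det = 8 + -5 = 3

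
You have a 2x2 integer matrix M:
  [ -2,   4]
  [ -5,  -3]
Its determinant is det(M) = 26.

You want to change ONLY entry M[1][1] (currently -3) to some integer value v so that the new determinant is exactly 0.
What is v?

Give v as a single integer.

Answer: 10

Derivation:
det is linear in entry M[1][1]: det = old_det + (v - -3) * C_11
Cofactor C_11 = -2
Want det = 0: 26 + (v - -3) * -2 = 0
  (v - -3) = -26 / -2 = 13
  v = -3 + (13) = 10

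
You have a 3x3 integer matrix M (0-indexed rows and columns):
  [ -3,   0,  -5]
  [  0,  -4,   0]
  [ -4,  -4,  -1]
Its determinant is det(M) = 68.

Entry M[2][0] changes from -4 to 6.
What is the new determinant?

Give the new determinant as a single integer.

det is linear in row 2: changing M[2][0] by delta changes det by delta * cofactor(2,0).
Cofactor C_20 = (-1)^(2+0) * minor(2,0) = -20
Entry delta = 6 - -4 = 10
Det delta = 10 * -20 = -200
New det = 68 + -200 = -132

Answer: -132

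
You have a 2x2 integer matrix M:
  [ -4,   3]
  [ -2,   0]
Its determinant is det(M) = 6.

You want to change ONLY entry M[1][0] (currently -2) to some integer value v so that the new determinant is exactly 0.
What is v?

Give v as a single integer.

det is linear in entry M[1][0]: det = old_det + (v - -2) * C_10
Cofactor C_10 = -3
Want det = 0: 6 + (v - -2) * -3 = 0
  (v - -2) = -6 / -3 = 2
  v = -2 + (2) = 0

Answer: 0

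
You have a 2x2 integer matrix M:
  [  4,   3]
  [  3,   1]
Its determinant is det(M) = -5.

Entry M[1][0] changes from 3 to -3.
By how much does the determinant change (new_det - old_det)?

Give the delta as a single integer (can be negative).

Answer: 18

Derivation:
Cofactor C_10 = -3
Entry delta = -3 - 3 = -6
Det delta = entry_delta * cofactor = -6 * -3 = 18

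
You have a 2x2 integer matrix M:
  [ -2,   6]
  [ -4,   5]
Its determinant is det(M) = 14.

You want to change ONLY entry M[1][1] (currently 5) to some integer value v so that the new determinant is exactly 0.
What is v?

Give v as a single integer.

det is linear in entry M[1][1]: det = old_det + (v - 5) * C_11
Cofactor C_11 = -2
Want det = 0: 14 + (v - 5) * -2 = 0
  (v - 5) = -14 / -2 = 7
  v = 5 + (7) = 12

Answer: 12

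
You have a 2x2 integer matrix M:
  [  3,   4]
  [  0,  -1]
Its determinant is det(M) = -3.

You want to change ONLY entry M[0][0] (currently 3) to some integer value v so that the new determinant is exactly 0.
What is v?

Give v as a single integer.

Answer: 0

Derivation:
det is linear in entry M[0][0]: det = old_det + (v - 3) * C_00
Cofactor C_00 = -1
Want det = 0: -3 + (v - 3) * -1 = 0
  (v - 3) = 3 / -1 = -3
  v = 3 + (-3) = 0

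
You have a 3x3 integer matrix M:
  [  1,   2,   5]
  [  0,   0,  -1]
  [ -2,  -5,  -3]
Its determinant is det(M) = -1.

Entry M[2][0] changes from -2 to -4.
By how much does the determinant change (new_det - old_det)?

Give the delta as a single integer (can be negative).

Answer: 4

Derivation:
Cofactor C_20 = -2
Entry delta = -4 - -2 = -2
Det delta = entry_delta * cofactor = -2 * -2 = 4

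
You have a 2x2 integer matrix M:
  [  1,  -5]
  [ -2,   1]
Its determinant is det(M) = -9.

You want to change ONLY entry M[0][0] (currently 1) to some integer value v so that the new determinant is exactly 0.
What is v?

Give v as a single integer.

Answer: 10

Derivation:
det is linear in entry M[0][0]: det = old_det + (v - 1) * C_00
Cofactor C_00 = 1
Want det = 0: -9 + (v - 1) * 1 = 0
  (v - 1) = 9 / 1 = 9
  v = 1 + (9) = 10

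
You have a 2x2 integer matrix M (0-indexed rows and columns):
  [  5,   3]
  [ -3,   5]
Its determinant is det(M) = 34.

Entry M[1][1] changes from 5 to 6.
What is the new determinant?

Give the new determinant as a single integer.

det is linear in row 1: changing M[1][1] by delta changes det by delta * cofactor(1,1).
Cofactor C_11 = (-1)^(1+1) * minor(1,1) = 5
Entry delta = 6 - 5 = 1
Det delta = 1 * 5 = 5
New det = 34 + 5 = 39

Answer: 39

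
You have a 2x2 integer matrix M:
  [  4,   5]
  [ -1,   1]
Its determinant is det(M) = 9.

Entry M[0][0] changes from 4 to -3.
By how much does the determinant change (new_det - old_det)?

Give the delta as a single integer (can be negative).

Answer: -7

Derivation:
Cofactor C_00 = 1
Entry delta = -3 - 4 = -7
Det delta = entry_delta * cofactor = -7 * 1 = -7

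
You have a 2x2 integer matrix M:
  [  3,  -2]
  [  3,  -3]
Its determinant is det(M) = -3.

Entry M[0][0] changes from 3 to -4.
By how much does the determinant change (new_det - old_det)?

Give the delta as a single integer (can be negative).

Answer: 21

Derivation:
Cofactor C_00 = -3
Entry delta = -4 - 3 = -7
Det delta = entry_delta * cofactor = -7 * -3 = 21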